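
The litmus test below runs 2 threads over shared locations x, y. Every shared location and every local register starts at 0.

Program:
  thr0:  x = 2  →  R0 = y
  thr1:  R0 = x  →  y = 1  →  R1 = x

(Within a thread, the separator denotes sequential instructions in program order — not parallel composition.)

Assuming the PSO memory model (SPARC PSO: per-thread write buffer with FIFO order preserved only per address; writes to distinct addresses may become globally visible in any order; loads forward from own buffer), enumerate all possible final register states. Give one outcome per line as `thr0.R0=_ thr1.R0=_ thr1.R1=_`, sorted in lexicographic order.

thr0.R0=0 thr1.R0=0 thr1.R1=0
thr0.R0=0 thr1.R0=0 thr1.R1=2
thr0.R0=0 thr1.R0=2 thr1.R1=2
thr0.R0=1 thr1.R0=0 thr1.R1=0
thr0.R0=1 thr1.R0=0 thr1.R1=2
thr0.R0=1 thr1.R0=2 thr1.R1=2

outcome vector order: (thr0.R0,thr1.R0,thr1.R1)
|PSO outcomes| = 6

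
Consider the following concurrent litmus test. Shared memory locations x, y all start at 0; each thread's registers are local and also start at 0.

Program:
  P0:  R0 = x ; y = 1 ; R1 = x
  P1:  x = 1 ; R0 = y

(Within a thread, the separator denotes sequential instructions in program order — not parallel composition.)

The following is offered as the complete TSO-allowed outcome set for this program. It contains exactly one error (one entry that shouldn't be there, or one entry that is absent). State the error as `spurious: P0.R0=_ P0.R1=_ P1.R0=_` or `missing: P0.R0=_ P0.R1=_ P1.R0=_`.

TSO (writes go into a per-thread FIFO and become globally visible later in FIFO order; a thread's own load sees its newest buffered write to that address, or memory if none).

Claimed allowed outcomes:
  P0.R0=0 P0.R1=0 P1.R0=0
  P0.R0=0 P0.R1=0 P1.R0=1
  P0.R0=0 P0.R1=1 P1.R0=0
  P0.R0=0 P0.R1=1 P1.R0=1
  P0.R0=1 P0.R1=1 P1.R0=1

outcome vector order: (P0.R0,P0.R1,P1.R0)
TSO: 6 outcomes — {(0,0,0), (0,0,1), (0,1,0), (0,1,1), (1,1,0), (1,1,1)}
TSO∖claimed = {(1,1,0)}

missing: P0.R0=1 P0.R1=1 P1.R0=0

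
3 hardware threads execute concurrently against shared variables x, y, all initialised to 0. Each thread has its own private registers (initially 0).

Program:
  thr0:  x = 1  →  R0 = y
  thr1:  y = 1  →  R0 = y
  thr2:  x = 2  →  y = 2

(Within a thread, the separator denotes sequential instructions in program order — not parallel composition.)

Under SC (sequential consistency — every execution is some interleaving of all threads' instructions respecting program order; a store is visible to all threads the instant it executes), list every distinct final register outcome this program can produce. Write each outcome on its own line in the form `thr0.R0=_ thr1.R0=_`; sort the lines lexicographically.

outcome vector order: (thr0.R0,thr1.R0)
|SC outcomes| = 6

thr0.R0=0 thr1.R0=1
thr0.R0=0 thr1.R0=2
thr0.R0=1 thr1.R0=1
thr0.R0=1 thr1.R0=2
thr0.R0=2 thr1.R0=1
thr0.R0=2 thr1.R0=2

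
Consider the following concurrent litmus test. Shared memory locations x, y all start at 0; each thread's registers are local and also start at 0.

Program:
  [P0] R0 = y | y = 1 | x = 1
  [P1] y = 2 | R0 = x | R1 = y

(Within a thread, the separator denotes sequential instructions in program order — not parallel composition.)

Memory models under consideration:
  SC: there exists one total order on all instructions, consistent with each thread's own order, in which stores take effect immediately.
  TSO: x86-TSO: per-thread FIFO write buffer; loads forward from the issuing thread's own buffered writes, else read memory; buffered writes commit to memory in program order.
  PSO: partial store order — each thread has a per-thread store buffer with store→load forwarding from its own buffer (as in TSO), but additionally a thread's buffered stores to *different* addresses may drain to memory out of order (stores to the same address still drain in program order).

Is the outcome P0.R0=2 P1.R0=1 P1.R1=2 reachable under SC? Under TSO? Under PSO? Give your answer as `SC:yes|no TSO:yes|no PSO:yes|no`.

outcome vector order: (P0.R0,P1.R0,P1.R1)
[SC] allowed = {0/0/1 0/0/2 0/1/1 0/1/2 2/0/1 2/0/2 2/1/1}
[TSO] allowed = {0/0/1 0/0/2 0/1/1 0/1/2 2/0/1 2/0/2 2/1/1}
[PSO] allowed = {0/0/1 0/0/2 0/1/1 0/1/2 2/0/1 2/0/2 2/1/1 2/1/2}
target 2/1/2 ∈ {PSO}

SC:no TSO:no PSO:yes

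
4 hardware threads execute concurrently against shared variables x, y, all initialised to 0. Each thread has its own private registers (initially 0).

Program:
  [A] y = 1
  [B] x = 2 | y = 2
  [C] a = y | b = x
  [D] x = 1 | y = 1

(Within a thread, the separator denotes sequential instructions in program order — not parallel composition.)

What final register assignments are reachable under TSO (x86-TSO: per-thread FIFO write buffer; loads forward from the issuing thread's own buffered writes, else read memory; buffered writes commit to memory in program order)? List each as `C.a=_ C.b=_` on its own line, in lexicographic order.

outcome vector order: (C.a,C.b)
|TSO outcomes| = 8

C.a=0 C.b=0
C.a=0 C.b=1
C.a=0 C.b=2
C.a=1 C.b=0
C.a=1 C.b=1
C.a=1 C.b=2
C.a=2 C.b=1
C.a=2 C.b=2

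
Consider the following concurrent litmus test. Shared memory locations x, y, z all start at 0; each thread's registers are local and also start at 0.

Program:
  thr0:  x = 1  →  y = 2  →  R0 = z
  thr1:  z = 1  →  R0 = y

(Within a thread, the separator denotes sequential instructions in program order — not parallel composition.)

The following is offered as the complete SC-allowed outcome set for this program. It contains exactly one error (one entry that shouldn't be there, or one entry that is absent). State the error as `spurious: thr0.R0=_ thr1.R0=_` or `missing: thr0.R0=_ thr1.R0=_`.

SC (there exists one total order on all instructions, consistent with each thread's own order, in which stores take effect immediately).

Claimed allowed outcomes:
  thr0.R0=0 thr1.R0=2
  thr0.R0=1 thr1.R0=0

missing: thr0.R0=1 thr1.R0=2

outcome vector order: (thr0.R0,thr1.R0)
under SC → 0/2 1/0 1/2
SC∖claimed = {1/2}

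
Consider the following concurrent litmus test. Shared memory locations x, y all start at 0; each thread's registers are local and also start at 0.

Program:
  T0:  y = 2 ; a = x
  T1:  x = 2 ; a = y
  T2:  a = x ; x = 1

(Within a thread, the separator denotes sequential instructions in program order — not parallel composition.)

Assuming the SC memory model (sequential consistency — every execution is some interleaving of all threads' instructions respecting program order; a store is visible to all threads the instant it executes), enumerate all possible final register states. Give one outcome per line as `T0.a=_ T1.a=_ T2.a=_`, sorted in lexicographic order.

T0.a=0 T1.a=2 T2.a=0
T0.a=0 T1.a=2 T2.a=2
T0.a=1 T1.a=0 T2.a=0
T0.a=1 T1.a=0 T2.a=2
T0.a=1 T1.a=2 T2.a=0
T0.a=1 T1.a=2 T2.a=2
T0.a=2 T1.a=0 T2.a=0
T0.a=2 T1.a=0 T2.a=2
T0.a=2 T1.a=2 T2.a=0
T0.a=2 T1.a=2 T2.a=2

outcome vector order: (T0.a,T1.a,T2.a)
|SC outcomes| = 10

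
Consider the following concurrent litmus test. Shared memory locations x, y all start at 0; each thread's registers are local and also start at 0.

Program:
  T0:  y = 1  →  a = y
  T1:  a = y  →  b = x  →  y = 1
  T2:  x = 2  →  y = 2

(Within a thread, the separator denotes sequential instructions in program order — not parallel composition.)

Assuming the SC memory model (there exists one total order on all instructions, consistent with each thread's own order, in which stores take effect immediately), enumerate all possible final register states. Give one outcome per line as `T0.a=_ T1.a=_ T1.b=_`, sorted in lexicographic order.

T0.a=1 T1.a=0 T1.b=0
T0.a=1 T1.a=0 T1.b=2
T0.a=1 T1.a=1 T1.b=0
T0.a=1 T1.a=1 T1.b=2
T0.a=1 T1.a=2 T1.b=2
T0.a=2 T1.a=0 T1.b=0
T0.a=2 T1.a=0 T1.b=2
T0.a=2 T1.a=1 T1.b=0
T0.a=2 T1.a=1 T1.b=2
T0.a=2 T1.a=2 T1.b=2

outcome vector order: (T0.a,T1.a,T1.b)
|SC outcomes| = 10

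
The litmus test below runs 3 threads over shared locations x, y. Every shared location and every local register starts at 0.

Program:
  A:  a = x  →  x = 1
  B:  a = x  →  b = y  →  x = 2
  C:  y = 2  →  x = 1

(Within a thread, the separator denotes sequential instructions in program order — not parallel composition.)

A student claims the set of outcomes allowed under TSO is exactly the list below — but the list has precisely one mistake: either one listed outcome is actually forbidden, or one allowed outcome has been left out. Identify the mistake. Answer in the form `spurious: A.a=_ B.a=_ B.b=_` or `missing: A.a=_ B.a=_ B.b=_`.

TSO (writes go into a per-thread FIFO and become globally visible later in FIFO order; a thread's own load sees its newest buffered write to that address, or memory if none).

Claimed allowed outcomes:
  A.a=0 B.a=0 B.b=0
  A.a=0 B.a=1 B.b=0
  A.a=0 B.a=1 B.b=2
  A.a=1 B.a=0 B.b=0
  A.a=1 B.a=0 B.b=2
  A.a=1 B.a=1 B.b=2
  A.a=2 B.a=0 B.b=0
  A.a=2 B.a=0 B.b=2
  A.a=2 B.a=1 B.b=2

missing: A.a=0 B.a=0 B.b=2

outcome vector order: (A.a,B.a,B.b)
TSO: 10 outcomes — {0/0/0; 0/0/2; 0/1/0; 0/1/2; 1/0/0; 1/0/2; 1/1/2; 2/0/0; 2/0/2; 2/1/2}
TSO∖claimed = {0/0/2}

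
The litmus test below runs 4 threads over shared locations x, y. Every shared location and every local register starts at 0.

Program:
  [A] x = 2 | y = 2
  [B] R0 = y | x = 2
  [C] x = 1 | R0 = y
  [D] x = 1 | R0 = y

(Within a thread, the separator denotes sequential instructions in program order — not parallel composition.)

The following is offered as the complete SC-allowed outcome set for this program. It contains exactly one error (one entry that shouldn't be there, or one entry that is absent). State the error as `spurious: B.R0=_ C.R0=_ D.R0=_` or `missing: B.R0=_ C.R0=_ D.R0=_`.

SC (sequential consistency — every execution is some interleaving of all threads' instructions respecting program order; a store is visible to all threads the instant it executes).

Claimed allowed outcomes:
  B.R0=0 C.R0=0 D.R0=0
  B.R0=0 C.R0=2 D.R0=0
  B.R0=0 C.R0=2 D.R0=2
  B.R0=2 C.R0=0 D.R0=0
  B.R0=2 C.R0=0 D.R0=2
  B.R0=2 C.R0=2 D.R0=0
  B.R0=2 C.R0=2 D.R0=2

outcome vector order: (B.R0,C.R0,D.R0)
SC: 8 outcomes — {000; 002; 020; 022; 200; 202; 220; 222}
SC∖claimed = {002}

missing: B.R0=0 C.R0=0 D.R0=2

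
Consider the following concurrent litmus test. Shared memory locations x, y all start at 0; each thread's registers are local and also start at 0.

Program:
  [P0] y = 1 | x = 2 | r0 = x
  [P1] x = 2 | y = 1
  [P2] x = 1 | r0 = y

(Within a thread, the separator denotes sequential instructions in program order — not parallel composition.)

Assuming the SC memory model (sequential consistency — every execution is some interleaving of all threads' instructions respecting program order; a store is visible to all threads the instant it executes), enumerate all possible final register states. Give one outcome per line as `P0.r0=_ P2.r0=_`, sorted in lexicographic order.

P0.r0=1 P2.r0=1
P0.r0=2 P2.r0=0
P0.r0=2 P2.r0=1

outcome vector order: (P0.r0,P2.r0)
|SC outcomes| = 3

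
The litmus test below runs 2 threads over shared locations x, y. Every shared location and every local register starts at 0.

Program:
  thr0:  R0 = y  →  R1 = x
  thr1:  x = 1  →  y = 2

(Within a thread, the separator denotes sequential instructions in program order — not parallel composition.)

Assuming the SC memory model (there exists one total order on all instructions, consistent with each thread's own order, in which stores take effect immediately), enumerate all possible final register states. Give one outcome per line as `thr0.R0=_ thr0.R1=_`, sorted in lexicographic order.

outcome vector order: (thr0.R0,thr0.R1)
|SC outcomes| = 3

thr0.R0=0 thr0.R1=0
thr0.R0=0 thr0.R1=1
thr0.R0=2 thr0.R1=1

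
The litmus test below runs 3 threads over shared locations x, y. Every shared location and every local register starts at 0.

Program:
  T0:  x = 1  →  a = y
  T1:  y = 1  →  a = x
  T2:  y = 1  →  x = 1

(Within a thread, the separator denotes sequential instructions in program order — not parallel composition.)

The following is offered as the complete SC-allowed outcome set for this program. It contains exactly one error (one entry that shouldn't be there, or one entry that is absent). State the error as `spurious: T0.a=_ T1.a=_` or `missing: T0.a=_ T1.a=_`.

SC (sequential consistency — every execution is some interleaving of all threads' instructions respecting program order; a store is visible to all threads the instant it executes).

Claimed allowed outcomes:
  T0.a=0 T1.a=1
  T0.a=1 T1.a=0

outcome vector order: (T0.a,T1.a)
SC: 3 outcomes — {(0,1) (1,0) (1,1)}
SC∖claimed = {(1,1)}

missing: T0.a=1 T1.a=1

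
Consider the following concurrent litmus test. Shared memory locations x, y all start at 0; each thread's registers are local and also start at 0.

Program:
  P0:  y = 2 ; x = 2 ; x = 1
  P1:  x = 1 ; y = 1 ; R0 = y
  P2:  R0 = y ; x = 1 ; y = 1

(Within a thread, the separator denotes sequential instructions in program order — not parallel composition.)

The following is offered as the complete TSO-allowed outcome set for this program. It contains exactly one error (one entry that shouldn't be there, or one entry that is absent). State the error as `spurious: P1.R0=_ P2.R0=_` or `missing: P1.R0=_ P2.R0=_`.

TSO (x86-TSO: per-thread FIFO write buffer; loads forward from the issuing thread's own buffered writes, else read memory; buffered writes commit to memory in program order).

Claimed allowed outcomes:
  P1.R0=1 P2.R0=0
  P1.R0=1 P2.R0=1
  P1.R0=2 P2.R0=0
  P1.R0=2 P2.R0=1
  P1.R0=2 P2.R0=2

missing: P1.R0=1 P2.R0=2

outcome vector order: (P1.R0,P2.R0)
under TSO → 10, 11, 12, 20, 21, 22
TSO∖claimed = {12}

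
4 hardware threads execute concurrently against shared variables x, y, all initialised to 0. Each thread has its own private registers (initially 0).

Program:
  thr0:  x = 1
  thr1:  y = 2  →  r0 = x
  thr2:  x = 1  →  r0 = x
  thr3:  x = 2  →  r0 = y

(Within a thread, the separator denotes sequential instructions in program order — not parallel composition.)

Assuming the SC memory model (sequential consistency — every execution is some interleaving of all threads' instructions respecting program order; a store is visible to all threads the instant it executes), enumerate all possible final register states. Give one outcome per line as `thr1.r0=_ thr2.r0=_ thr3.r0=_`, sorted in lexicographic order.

thr1.r0=0 thr2.r0=1 thr3.r0=2
thr1.r0=0 thr2.r0=2 thr3.r0=2
thr1.r0=1 thr2.r0=1 thr3.r0=0
thr1.r0=1 thr2.r0=1 thr3.r0=2
thr1.r0=1 thr2.r0=2 thr3.r0=0
thr1.r0=1 thr2.r0=2 thr3.r0=2
thr1.r0=2 thr2.r0=1 thr3.r0=0
thr1.r0=2 thr2.r0=1 thr3.r0=2
thr1.r0=2 thr2.r0=2 thr3.r0=0
thr1.r0=2 thr2.r0=2 thr3.r0=2

outcome vector order: (thr1.r0,thr2.r0,thr3.r0)
|SC outcomes| = 10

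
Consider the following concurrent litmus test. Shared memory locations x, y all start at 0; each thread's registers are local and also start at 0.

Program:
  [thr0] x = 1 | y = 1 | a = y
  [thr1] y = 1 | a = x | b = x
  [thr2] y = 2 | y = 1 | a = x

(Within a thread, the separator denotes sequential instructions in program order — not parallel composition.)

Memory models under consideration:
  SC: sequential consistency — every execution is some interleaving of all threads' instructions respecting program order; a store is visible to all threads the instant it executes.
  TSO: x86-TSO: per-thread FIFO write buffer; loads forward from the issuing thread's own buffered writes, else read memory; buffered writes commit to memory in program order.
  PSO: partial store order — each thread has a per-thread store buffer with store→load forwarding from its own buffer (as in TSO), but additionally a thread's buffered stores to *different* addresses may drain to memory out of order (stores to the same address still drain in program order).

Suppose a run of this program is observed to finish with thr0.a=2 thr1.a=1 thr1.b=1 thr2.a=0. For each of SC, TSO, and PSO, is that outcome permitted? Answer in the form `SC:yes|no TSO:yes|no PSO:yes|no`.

SC:no TSO:yes PSO:yes

outcome vector order: (thr0.a,thr1.a,thr1.b,thr2.a)
SC (9): 1/0/0/0; 1/0/0/1; 1/0/1/0; 1/0/1/1; 1/1/1/0; 1/1/1/1; 2/0/0/1; 2/0/1/1; 2/1/1/1
TSO (12): 1/0/0/0; 1/0/0/1; 1/0/1/0; 1/0/1/1; 1/1/1/0; 1/1/1/1; 2/0/0/0; 2/0/0/1; 2/0/1/0; 2/0/1/1; 2/1/1/0; 2/1/1/1
PSO (12): 1/0/0/0; 1/0/0/1; 1/0/1/0; 1/0/1/1; 1/1/1/0; 1/1/1/1; 2/0/0/0; 2/0/0/1; 2/0/1/0; 2/0/1/1; 2/1/1/0; 2/1/1/1
target 2/1/1/0 ∈ {TSO,PSO}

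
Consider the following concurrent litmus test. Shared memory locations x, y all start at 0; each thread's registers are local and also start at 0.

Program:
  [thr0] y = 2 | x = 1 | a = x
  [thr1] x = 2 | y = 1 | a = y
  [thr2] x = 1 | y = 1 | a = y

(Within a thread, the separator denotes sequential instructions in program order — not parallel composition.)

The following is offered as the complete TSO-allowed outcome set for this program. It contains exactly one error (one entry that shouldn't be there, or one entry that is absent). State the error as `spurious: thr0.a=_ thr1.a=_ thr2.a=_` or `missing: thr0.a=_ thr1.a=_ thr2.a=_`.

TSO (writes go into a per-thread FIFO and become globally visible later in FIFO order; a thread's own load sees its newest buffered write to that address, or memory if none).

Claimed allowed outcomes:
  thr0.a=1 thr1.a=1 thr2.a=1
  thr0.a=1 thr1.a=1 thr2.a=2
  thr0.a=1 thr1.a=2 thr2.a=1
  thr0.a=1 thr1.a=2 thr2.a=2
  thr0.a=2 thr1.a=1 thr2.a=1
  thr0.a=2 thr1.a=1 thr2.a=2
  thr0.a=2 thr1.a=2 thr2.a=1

outcome vector order: (thr0.a,thr1.a,thr2.a)
TSO: 6 outcomes — {111 112 121 122 211 212}
claimed∖TSO = {221}

spurious: thr0.a=2 thr1.a=2 thr2.a=1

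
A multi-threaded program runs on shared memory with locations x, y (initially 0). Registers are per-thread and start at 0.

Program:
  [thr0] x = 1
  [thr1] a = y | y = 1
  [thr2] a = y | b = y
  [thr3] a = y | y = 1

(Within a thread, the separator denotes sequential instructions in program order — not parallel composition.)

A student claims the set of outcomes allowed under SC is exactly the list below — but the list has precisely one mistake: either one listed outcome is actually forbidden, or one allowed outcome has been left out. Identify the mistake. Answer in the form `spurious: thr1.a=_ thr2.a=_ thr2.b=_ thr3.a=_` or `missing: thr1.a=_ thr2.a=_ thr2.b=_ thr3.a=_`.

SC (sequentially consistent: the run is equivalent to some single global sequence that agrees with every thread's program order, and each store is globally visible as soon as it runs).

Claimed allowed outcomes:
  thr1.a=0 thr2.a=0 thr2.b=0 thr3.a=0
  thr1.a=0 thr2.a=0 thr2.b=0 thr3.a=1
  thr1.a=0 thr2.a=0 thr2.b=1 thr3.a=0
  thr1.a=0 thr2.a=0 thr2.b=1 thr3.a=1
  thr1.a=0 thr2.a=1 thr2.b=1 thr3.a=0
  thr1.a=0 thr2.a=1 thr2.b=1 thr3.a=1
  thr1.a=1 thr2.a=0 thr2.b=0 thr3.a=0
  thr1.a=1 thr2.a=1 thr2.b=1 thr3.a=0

outcome vector order: (thr1.a,thr2.a,thr2.b,thr3.a)
[SC] allowed = {<0 0 0 0>; <0 0 0 1>; <0 0 1 0>; <0 0 1 1>; <0 1 1 0>; <0 1 1 1>; <1 0 0 0>; <1 0 1 0>; <1 1 1 0>}
SC∖claimed = {<1 0 1 0>}

missing: thr1.a=1 thr2.a=0 thr2.b=1 thr3.a=0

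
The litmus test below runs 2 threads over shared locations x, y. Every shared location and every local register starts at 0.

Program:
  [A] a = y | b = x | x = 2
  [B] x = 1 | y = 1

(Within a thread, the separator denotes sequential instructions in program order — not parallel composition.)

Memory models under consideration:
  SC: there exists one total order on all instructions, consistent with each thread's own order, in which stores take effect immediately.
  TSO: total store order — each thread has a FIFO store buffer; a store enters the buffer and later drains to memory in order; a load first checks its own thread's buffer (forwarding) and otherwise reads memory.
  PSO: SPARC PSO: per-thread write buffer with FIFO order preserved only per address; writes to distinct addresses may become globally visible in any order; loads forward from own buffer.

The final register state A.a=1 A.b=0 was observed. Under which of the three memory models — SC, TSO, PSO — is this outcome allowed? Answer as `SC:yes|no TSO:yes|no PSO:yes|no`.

SC:no TSO:no PSO:yes

outcome vector order: (A.a,A.b)
under SC → (0,0), (0,1), (1,1)
under TSO → (0,0), (0,1), (1,1)
under PSO → (0,0), (0,1), (1,0), (1,1)
target (1,0) ∈ {PSO}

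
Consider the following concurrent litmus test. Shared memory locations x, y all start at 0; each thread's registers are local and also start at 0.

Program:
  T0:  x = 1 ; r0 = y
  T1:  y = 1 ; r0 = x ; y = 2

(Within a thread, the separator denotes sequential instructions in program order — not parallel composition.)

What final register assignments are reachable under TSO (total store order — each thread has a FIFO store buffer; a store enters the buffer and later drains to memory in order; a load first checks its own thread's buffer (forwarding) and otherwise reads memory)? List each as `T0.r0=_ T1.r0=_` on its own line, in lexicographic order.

T0.r0=0 T1.r0=0
T0.r0=0 T1.r0=1
T0.r0=1 T1.r0=0
T0.r0=1 T1.r0=1
T0.r0=2 T1.r0=0
T0.r0=2 T1.r0=1

outcome vector order: (T0.r0,T1.r0)
|TSO outcomes| = 6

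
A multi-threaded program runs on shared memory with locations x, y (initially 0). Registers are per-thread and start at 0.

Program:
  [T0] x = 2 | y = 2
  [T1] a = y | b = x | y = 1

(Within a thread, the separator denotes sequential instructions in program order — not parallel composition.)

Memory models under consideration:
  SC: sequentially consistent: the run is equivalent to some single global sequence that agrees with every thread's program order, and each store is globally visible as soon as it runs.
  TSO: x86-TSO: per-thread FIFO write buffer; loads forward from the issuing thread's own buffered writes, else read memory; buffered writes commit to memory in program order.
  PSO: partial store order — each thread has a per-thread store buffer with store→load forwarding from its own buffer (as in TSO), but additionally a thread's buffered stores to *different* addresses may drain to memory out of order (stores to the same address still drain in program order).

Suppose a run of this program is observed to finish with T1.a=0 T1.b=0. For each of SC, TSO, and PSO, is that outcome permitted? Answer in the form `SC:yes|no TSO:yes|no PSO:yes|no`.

SC:yes TSO:yes PSO:yes

outcome vector order: (T1.a,T1.b)
under SC → 0/0; 0/2; 2/2
under TSO → 0/0; 0/2; 2/2
under PSO → 0/0; 0/2; 2/0; 2/2
target 0/0 ∈ {SC,TSO,PSO}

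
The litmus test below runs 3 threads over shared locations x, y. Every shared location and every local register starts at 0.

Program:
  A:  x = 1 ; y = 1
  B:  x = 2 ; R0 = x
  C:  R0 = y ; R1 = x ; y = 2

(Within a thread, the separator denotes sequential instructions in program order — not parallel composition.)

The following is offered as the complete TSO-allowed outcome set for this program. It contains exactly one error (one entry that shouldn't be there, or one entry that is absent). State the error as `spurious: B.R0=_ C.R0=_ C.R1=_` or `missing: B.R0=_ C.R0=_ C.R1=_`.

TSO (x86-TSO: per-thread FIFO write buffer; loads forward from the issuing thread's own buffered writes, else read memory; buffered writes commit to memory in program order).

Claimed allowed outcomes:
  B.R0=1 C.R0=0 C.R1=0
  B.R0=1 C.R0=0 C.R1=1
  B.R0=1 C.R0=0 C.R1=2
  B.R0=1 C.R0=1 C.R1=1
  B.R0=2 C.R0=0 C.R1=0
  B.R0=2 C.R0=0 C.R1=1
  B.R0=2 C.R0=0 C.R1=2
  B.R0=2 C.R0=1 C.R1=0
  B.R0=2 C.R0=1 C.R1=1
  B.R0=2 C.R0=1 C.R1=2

outcome vector order: (B.R0,C.R0,C.R1)
[TSO] allowed = {(1,0,0) (1,0,1) (1,0,2) (1,1,1) (2,0,0) (2,0,1) (2,0,2) (2,1,1) (2,1,2)}
claimed∖TSO = {(2,1,0)}

spurious: B.R0=2 C.R0=1 C.R1=0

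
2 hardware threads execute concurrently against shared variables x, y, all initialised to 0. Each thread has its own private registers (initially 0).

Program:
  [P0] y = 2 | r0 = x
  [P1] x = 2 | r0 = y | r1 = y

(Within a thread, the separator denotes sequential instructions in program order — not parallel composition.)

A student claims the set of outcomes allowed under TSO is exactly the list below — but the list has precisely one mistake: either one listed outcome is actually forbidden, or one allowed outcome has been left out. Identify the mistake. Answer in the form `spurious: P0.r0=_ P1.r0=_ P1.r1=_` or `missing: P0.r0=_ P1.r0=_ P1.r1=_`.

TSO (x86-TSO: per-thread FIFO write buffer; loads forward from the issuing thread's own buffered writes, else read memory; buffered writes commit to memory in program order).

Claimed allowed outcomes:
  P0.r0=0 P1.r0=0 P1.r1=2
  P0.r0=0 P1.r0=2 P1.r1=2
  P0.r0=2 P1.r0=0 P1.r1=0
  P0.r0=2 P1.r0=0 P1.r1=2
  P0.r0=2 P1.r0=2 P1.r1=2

outcome vector order: (P0.r0,P1.r0,P1.r1)
[TSO] allowed = {<0 0 0>, <0 0 2>, <0 2 2>, <2 0 0>, <2 0 2>, <2 2 2>}
TSO∖claimed = {<0 0 0>}

missing: P0.r0=0 P1.r0=0 P1.r1=0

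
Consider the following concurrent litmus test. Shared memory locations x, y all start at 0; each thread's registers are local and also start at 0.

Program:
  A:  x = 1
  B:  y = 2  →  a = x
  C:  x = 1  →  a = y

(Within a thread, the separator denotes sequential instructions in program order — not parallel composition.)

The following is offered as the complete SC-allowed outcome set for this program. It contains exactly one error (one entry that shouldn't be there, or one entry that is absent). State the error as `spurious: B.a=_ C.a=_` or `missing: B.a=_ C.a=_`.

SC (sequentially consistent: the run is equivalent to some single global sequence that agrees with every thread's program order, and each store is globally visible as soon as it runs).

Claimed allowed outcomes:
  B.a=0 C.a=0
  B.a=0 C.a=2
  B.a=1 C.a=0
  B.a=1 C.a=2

spurious: B.a=0 C.a=0

outcome vector order: (B.a,C.a)
[SC] allowed = {<0 2>; <1 0>; <1 2>}
claimed∖SC = {<0 0>}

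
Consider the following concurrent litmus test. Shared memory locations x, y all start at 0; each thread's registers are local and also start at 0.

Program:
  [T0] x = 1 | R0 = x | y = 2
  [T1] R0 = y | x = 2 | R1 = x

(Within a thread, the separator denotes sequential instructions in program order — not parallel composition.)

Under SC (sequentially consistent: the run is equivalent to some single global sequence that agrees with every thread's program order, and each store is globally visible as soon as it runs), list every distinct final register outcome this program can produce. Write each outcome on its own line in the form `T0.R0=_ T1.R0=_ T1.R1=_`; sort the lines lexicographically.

T0.R0=1 T1.R0=0 T1.R1=1
T0.R0=1 T1.R0=0 T1.R1=2
T0.R0=1 T1.R0=2 T1.R1=2
T0.R0=2 T1.R0=0 T1.R1=2

outcome vector order: (T0.R0,T1.R0,T1.R1)
|SC outcomes| = 4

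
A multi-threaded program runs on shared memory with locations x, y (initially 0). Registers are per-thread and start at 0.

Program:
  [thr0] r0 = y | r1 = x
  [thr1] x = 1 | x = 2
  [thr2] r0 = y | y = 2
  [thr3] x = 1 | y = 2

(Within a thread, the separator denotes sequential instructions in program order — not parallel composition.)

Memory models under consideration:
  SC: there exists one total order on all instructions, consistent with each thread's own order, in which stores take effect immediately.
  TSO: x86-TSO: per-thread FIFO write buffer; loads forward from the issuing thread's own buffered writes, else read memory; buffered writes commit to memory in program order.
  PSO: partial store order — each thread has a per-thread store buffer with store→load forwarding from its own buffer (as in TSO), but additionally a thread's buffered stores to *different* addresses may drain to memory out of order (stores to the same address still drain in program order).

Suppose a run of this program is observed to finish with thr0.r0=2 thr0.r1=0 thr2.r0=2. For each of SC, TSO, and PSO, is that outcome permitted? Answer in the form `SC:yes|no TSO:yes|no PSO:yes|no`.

outcome vector order: (thr0.r0,thr0.r1,thr2.r0)
SC: 11 outcomes — {<0 0 0>, <0 0 2>, <0 1 0>, <0 1 2>, <0 2 0>, <0 2 2>, <2 0 0>, <2 1 0>, <2 1 2>, <2 2 0>, <2 2 2>}
TSO: 11 outcomes — {<0 0 0>, <0 0 2>, <0 1 0>, <0 1 2>, <0 2 0>, <0 2 2>, <2 0 0>, <2 1 0>, <2 1 2>, <2 2 0>, <2 2 2>}
PSO: 12 outcomes — {<0 0 0>, <0 0 2>, <0 1 0>, <0 1 2>, <0 2 0>, <0 2 2>, <2 0 0>, <2 0 2>, <2 1 0>, <2 1 2>, <2 2 0>, <2 2 2>}
target <2 0 2> ∈ {PSO}

SC:no TSO:no PSO:yes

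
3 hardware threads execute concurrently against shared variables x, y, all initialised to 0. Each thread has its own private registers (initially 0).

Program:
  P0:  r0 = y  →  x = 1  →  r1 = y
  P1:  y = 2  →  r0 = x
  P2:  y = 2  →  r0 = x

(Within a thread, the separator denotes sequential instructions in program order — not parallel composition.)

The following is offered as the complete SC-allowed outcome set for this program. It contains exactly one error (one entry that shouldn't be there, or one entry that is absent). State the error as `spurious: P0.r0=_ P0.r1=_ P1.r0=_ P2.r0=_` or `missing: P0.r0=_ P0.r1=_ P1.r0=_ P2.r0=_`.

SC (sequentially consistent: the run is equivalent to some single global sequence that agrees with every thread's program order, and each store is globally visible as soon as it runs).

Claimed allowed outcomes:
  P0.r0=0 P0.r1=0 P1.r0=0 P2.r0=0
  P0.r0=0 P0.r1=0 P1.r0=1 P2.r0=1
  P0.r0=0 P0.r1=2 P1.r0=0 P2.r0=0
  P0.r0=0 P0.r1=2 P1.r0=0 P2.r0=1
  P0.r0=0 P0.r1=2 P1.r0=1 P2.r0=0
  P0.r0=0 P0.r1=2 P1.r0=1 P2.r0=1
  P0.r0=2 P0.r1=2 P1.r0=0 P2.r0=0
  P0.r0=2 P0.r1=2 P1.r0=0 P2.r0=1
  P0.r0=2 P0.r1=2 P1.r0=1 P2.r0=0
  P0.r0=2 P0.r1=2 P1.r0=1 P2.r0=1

outcome vector order: (P0.r0,P0.r1,P1.r0,P2.r0)
SC: 9 outcomes — {0011, 0200, 0201, 0210, 0211, 2200, 2201, 2210, 2211}
claimed∖SC = {0000}

spurious: P0.r0=0 P0.r1=0 P1.r0=0 P2.r0=0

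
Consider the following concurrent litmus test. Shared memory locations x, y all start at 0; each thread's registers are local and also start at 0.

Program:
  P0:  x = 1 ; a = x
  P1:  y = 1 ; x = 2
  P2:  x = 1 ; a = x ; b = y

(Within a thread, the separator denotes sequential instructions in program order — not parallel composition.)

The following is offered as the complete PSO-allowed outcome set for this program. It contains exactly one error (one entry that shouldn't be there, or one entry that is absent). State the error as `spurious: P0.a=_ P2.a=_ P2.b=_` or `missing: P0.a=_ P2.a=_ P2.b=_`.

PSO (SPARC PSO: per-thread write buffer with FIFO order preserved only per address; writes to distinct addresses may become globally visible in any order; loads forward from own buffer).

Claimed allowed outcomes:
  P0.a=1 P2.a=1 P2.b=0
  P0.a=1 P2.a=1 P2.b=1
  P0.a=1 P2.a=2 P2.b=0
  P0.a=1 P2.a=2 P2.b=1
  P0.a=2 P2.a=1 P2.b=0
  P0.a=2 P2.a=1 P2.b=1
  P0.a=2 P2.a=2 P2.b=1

outcome vector order: (P0.a,P2.a,P2.b)
[PSO] allowed = {(1,1,0); (1,1,1); (1,2,0); (1,2,1); (2,1,0); (2,1,1); (2,2,0); (2,2,1)}
PSO∖claimed = {(2,2,0)}

missing: P0.a=2 P2.a=2 P2.b=0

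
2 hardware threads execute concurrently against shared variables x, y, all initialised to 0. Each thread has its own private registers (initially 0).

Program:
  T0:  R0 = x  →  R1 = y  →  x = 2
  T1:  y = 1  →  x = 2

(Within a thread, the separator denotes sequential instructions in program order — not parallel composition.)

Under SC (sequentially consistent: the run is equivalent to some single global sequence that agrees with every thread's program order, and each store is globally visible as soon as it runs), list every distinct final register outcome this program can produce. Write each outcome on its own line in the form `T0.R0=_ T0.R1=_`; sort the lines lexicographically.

T0.R0=0 T0.R1=0
T0.R0=0 T0.R1=1
T0.R0=2 T0.R1=1

outcome vector order: (T0.R0,T0.R1)
|SC outcomes| = 3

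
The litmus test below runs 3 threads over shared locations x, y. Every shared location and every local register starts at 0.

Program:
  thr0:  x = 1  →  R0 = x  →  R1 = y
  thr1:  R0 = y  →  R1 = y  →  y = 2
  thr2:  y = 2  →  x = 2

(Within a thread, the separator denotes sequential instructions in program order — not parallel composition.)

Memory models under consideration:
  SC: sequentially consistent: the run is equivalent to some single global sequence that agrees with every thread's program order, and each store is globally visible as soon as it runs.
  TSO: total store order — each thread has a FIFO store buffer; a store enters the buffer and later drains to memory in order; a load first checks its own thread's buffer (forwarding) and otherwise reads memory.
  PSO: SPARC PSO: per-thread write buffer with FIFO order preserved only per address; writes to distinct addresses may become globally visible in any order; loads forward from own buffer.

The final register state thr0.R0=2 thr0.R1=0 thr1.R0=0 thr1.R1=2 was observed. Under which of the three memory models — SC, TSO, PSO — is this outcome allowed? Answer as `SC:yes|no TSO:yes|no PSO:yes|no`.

SC:no TSO:no PSO:yes

outcome vector order: (thr0.R0,thr0.R1,thr1.R0,thr1.R1)
under SC → 1/0/0/0 1/0/0/2 1/0/2/2 1/2/0/0 1/2/0/2 1/2/2/2 2/2/0/0 2/2/0/2 2/2/2/2
under TSO → 1/0/0/0 1/0/0/2 1/0/2/2 1/2/0/0 1/2/0/2 1/2/2/2 2/2/0/0 2/2/0/2 2/2/2/2
under PSO → 1/0/0/0 1/0/0/2 1/0/2/2 1/2/0/0 1/2/0/2 1/2/2/2 2/0/0/0 2/0/0/2 2/0/2/2 2/2/0/0 2/2/0/2 2/2/2/2
target 2/0/0/2 ∈ {PSO}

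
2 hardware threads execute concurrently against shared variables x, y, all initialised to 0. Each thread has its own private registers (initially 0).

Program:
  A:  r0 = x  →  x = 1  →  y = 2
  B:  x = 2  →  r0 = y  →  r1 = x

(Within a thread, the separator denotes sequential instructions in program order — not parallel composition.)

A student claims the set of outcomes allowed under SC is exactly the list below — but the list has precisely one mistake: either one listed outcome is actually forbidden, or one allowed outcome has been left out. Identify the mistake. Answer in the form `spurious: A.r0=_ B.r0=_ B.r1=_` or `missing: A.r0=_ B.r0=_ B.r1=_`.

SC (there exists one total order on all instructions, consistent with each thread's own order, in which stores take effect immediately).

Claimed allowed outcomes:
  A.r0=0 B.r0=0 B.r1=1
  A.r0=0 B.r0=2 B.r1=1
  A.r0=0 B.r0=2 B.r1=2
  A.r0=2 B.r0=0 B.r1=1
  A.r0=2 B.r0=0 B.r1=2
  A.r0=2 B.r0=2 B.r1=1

outcome vector order: (A.r0,B.r0,B.r1)
under SC → 0/0/1; 0/0/2; 0/2/1; 0/2/2; 2/0/1; 2/0/2; 2/2/1
SC∖claimed = {0/0/2}

missing: A.r0=0 B.r0=0 B.r1=2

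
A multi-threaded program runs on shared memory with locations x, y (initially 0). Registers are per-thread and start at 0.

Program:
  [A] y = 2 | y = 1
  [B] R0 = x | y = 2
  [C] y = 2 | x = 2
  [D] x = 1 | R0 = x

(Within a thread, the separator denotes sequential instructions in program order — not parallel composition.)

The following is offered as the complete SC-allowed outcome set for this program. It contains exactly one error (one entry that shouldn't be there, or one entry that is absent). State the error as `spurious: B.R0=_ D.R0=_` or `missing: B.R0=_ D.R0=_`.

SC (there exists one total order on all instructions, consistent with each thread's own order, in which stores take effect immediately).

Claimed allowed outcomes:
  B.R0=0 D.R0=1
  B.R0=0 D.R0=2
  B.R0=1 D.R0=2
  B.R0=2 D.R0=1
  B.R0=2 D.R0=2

outcome vector order: (B.R0,D.R0)
[SC] allowed = {<0 1>, <0 2>, <1 1>, <1 2>, <2 1>, <2 2>}
SC∖claimed = {<1 1>}

missing: B.R0=1 D.R0=1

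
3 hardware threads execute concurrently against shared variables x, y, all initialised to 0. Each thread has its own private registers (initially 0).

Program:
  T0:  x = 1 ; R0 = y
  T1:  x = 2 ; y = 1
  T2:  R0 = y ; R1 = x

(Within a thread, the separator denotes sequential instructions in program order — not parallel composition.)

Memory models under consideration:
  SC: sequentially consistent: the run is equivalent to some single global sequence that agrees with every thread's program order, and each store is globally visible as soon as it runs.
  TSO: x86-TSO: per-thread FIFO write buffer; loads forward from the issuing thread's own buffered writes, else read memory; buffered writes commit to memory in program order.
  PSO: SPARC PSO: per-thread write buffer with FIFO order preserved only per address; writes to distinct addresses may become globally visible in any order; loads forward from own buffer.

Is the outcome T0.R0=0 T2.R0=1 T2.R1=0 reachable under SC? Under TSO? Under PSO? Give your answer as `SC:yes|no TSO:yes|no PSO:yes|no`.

SC:no TSO:no PSO:yes

outcome vector order: (T0.R0,T2.R0,T2.R1)
under SC → <0 0 0>; <0 0 1>; <0 0 2>; <0 1 1>; <0 1 2>; <1 0 0>; <1 0 1>; <1 0 2>; <1 1 1>; <1 1 2>
under TSO → <0 0 0>; <0 0 1>; <0 0 2>; <0 1 1>; <0 1 2>; <1 0 0>; <1 0 1>; <1 0 2>; <1 1 1>; <1 1 2>
under PSO → <0 0 0>; <0 0 1>; <0 0 2>; <0 1 0>; <0 1 1>; <0 1 2>; <1 0 0>; <1 0 1>; <1 0 2>; <1 1 0>; <1 1 1>; <1 1 2>
target <0 1 0> ∈ {PSO}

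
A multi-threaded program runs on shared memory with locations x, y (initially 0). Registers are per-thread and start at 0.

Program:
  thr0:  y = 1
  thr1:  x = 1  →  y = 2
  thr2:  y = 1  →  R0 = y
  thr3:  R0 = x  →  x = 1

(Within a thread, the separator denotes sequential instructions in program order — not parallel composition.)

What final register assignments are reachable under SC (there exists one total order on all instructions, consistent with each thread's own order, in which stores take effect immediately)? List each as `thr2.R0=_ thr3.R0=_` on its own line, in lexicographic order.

outcome vector order: (thr2.R0,thr3.R0)
|SC outcomes| = 4

thr2.R0=1 thr3.R0=0
thr2.R0=1 thr3.R0=1
thr2.R0=2 thr3.R0=0
thr2.R0=2 thr3.R0=1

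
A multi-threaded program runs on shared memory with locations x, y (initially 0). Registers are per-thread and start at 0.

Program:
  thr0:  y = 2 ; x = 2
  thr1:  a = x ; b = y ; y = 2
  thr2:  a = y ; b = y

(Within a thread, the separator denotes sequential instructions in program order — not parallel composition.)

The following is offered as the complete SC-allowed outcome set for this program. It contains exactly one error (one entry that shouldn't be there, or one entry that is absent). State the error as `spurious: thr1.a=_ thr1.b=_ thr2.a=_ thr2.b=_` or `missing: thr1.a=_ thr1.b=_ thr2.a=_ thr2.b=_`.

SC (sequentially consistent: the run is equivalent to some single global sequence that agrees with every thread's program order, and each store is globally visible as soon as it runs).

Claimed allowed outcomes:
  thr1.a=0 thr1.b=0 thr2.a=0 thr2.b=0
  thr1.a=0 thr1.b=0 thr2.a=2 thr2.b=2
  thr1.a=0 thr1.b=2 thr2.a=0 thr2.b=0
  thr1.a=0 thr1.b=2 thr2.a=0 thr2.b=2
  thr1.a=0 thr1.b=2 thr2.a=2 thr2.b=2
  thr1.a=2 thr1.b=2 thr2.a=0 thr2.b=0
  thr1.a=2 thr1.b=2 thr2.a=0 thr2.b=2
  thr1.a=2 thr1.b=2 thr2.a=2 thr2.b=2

missing: thr1.a=0 thr1.b=0 thr2.a=0 thr2.b=2

outcome vector order: (thr1.a,thr1.b,thr2.a,thr2.b)
SC: 9 outcomes — {<0 0 0 0>, <0 0 0 2>, <0 0 2 2>, <0 2 0 0>, <0 2 0 2>, <0 2 2 2>, <2 2 0 0>, <2 2 0 2>, <2 2 2 2>}
SC∖claimed = {<0 0 0 2>}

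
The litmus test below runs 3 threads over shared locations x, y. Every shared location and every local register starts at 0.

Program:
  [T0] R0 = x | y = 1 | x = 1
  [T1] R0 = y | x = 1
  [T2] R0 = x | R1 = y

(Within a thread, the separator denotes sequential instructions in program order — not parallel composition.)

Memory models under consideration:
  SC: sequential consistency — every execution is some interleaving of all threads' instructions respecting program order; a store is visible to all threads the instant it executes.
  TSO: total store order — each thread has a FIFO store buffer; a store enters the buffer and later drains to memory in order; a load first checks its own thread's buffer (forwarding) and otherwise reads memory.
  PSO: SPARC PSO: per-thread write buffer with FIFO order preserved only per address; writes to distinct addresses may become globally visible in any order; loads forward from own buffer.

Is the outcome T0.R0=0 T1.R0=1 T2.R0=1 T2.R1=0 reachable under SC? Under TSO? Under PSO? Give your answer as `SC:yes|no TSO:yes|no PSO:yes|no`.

SC:no TSO:no PSO:yes

outcome vector order: (T0.R0,T1.R0,T2.R0,T2.R1)
[SC] allowed = {<0 0 0 0>, <0 0 0 1>, <0 0 1 0>, <0 0 1 1>, <0 1 0 0>, <0 1 0 1>, <0 1 1 1>, <1 0 0 0>, <1 0 0 1>, <1 0 1 0>, <1 0 1 1>}
[TSO] allowed = {<0 0 0 0>, <0 0 0 1>, <0 0 1 0>, <0 0 1 1>, <0 1 0 0>, <0 1 0 1>, <0 1 1 1>, <1 0 0 0>, <1 0 0 1>, <1 0 1 0>, <1 0 1 1>}
[PSO] allowed = {<0 0 0 0>, <0 0 0 1>, <0 0 1 0>, <0 0 1 1>, <0 1 0 0>, <0 1 0 1>, <0 1 1 0>, <0 1 1 1>, <1 0 0 0>, <1 0 0 1>, <1 0 1 0>, <1 0 1 1>}
target <0 1 1 0> ∈ {PSO}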